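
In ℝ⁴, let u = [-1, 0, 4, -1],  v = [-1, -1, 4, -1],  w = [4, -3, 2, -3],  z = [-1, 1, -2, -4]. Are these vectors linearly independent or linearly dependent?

The matrix [u|v|w|z] has determinant -96.
A nonzero determinant means the columns are linearly independent.

linearly independent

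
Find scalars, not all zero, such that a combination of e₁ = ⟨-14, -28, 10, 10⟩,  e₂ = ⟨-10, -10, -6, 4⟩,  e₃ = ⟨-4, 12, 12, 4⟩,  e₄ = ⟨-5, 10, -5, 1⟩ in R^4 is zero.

Solve the homogeneous system with e₁, e₂, e₃, e₄ as columns by row-reducing the coefficient matrix.
One solution (up to scaling) is (1, -2, -1, 2).

e₁ - 2e₂ - e₃ + 2e₄ = 0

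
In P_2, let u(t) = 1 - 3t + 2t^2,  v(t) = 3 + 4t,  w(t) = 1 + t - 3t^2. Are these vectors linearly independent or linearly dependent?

linearly independent

Write each element as a coordinate vector in ℝ³ using {1, t, t^2}.
Place the vectors as rows of a 3×3 matrix and reduce to echelon form.
The reduction yields 3 nonzero rows, so the rank is 3.
Since rank = 3 (the number of vectors), the set is linearly independent.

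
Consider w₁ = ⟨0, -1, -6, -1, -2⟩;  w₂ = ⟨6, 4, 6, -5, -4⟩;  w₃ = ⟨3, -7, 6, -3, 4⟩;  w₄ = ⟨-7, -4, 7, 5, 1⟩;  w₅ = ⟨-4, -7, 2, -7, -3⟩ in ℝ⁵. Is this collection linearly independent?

linearly independent

Form the 5×5 matrix with these as columns; its determinant is -23217.
A nonzero determinant means the columns are linearly independent.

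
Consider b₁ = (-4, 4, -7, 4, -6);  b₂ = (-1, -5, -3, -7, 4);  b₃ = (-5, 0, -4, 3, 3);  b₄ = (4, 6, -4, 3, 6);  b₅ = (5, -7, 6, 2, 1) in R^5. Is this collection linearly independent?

linearly independent

Form the 5×5 matrix with these as columns; its determinant is -39645.
A nonzero determinant means the columns are linearly independent.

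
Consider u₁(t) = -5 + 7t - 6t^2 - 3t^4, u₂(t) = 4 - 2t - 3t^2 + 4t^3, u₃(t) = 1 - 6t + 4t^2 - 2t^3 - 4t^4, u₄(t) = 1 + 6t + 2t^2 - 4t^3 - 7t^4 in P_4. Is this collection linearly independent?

linearly independent

Take coordinates with respect to the standard basis {1, t, …, t^4}.
Row-reduce the matrix whose columns are u₁, u₂, u₃, u₄.
The reduction yields 4 nonzero rows, so the rank is 4.
Since rank = 4 (the number of vectors), the set is linearly independent.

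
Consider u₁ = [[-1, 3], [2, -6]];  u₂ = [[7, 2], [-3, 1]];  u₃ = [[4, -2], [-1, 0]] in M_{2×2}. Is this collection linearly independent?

linearly independent

Take coordinates with respect to the standard basis {E₁₁, E₁₂, E₂₁, E₂₂}.
Place the vectors as rows of a 3×4 matrix and reduce to echelon form.
The reduction yields 3 nonzero rows, so the rank is 3.
Since rank = 3 (the number of vectors), the set is linearly independent.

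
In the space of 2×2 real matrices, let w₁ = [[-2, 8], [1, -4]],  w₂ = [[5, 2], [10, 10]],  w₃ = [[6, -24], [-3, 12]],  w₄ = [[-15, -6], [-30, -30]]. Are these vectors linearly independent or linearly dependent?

linearly dependent

Take coordinates with respect to the standard basis {E₁₁, E₁₂, E₂₁, E₂₂}.
One vector is a scalar multiple of another, so the set is dependent.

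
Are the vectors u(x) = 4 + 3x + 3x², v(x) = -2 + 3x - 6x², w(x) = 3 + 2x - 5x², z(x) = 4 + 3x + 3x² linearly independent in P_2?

linearly dependent

Write each element as a coordinate vector in ℝ³ using {1, x, x²}.
There are 4 vectors in a 3-dimensional space, so they cannot be linearly independent.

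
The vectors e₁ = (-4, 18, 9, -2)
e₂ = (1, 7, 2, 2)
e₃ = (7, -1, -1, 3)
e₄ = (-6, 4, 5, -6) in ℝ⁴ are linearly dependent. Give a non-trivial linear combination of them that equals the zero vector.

e₁ - 2e₂ - e₄ = 0

Set up α₁e₁ + … + α₄e₄ = 0 and solve the homogeneous system.
One solution (up to scaling) is (1, -2, 0, -1).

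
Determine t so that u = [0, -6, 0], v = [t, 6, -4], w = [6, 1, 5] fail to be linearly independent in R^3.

The vectors are dependent exactly when the determinant of the matrix with rows u, v, w vanishes.
The determinant works out to 30*t + 144.
Solving 30*t + 144 = 0 yields t = -24/5.

t = -24/5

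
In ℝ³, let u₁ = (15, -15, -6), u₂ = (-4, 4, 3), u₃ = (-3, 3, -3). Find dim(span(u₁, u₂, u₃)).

Row-reduce the 3×3 matrix with these as rows.
Exactly 2 pivots survive; hence the rank is 2.

2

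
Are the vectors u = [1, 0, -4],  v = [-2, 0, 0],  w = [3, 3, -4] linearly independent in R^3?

Place the vectors as rows of a 3×3 matrix and reduce to echelon form.
The reduction yields 3 nonzero rows, so the rank is 3.
Since rank = 3 (the number of vectors), the set is linearly independent.

linearly independent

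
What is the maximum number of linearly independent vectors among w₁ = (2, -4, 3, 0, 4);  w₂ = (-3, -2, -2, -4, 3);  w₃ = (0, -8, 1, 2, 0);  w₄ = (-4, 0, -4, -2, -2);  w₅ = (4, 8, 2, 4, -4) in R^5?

Row-reduce the 5×5 matrix with these as rows.
Exactly 3 pivots survive; hence the rank is 3.

3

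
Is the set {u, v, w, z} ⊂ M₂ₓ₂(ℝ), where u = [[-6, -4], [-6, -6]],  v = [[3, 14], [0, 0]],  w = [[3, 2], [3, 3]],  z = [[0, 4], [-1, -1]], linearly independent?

linearly dependent

Write each element as a coordinate vector in ℝ⁴ using {E₁₁, E₁₂, E₂₁, E₂₂}.
The matrix [u|v|w|z] has determinant 0.
A zero determinant means the columns are linearly dependent.
Indeed u + 2w = 0.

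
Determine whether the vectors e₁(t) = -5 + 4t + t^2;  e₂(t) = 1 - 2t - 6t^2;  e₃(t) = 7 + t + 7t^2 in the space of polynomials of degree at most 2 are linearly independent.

linearly independent

Take coordinates with respect to the standard basis {1, t, t^2}.
The matrix [e₁|e₂|e₃] has determinant -141.
A nonzero determinant means the columns are linearly independent.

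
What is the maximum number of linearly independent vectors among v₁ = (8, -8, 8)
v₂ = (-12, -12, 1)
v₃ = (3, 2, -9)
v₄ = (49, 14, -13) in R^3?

Row-reduce the 4×3 matrix with these as rows.
There are 3 pivot columns, so rank = 3.
(With 4 elements in a 3-dimensional space the rank is at most 3.)

3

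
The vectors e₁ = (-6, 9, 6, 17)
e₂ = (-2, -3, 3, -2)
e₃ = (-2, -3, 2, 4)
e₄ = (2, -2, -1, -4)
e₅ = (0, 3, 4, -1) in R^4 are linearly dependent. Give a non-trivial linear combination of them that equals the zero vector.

e₁ + e₂ - e₃ + 3e₄ - e₅ = 0

Row-reduce the matrix with e₁, e₂, e₃, e₄, e₅ as columns; the null space gives the coefficients.
One solution (up to scaling) is (1, 1, -1, 3, -1).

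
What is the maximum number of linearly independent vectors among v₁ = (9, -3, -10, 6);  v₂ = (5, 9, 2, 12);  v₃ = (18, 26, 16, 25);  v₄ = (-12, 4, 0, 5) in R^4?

Row-reduce the 4×4 matrix with these as rows.
Reduction leaves 3 leading entries, giving rank 3.

3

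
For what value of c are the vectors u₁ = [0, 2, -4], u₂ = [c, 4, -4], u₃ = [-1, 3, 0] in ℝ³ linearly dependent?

Dependence holds iff the 3×3 matrix [u₁ u₂ u₃] is singular.
Expanding, det = -12*c - 8.
This vanishes exactly when c = -2/3.

c = -2/3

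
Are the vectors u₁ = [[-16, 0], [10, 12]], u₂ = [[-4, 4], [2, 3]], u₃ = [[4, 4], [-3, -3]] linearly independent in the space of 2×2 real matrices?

Take coordinates with respect to the standard basis {E₁₁, E₁₂, E₂₁, E₂₂}.
Row-reduce the matrix whose columns are u₁, u₂, u₃.
The reduction yields 2 nonzero rows, so the rank is 2.
Since rank 2 < 3, the set is linearly dependent.
Indeed u₁ - 2u₂ + 2u₃ = 0.

linearly dependent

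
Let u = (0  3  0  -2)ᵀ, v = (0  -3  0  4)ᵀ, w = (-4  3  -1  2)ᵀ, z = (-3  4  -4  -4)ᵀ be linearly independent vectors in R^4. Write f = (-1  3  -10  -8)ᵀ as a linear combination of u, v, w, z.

Solve the system with u, v, w, z as columns and f as the right-hand side.
The system has the unique solution (c₁, …, c₄) = (2, 3, -2, 3).

f = 2u + 3v - 2w + 3z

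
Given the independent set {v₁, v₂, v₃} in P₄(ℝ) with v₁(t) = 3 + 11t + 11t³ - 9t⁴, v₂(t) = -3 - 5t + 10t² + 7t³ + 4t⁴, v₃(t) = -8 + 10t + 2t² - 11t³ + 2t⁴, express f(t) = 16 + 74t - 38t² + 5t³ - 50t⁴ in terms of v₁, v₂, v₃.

Work in coordinates with respect to the standard basis {1, t, …, t⁴}.
Set up the augmented matrix [v₁ | v₂ | v₃ | f] and row-reduce.
Back-substitution yields (a₁, a₂, a₃) = (4, -4, 1).

f = 4v₁ - 4v₂ + v₃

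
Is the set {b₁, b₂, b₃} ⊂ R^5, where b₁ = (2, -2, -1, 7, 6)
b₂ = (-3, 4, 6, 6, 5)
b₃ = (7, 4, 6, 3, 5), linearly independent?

linearly independent

Place the vectors as rows of a 3×5 matrix and reduce to echelon form.
The reduction yields 3 nonzero rows, so the rank is 3.
Since rank = 3 (the number of vectors), the set is linearly independent.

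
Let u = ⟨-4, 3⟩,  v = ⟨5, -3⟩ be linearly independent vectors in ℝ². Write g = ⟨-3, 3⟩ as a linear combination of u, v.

Set up the augmented matrix [u | v | g] and row-reduce.
The system has the unique solution (a₁, a₂) = (2, 1).

g = 2u + v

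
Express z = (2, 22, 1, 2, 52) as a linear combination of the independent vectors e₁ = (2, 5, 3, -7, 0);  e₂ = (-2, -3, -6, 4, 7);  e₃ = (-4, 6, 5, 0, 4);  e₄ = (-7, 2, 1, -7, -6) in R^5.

Since e₁, e₂, e₃, e₄ are independent, the coefficients expressing z are uniquely determined by a linear system.
Row-reducing the augmented matrix gives the unique coefficients (a₁, …, a₄) = (4, 4, 3, -2).

z = 4e₁ + 4e₂ + 3e₃ - 2e₄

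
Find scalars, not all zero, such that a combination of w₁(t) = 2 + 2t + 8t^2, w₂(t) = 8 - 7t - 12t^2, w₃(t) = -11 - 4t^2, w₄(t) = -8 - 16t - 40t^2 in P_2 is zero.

Take coordinates with respect to {1, t, t^2}.
Write the vectors as columns of a matrix and find a nonzero vector in its null space.
A generator of the null space is (1, -2, -2, 1).

w₁ - 2w₂ - 2w₃ + w₄ = 0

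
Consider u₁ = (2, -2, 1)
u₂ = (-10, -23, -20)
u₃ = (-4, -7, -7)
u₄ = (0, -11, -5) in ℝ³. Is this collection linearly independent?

There are 4 vectors in a 3-dimensional space, so they cannot be linearly independent.

linearly dependent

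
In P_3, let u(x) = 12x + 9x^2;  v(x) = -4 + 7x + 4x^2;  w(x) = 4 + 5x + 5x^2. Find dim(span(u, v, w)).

dim = 2

Represent each element by its coordinate vector in ℝ⁴.
Row-reduce the 3×4 matrix with these as rows.
There are 2 pivot columns, so rank = 2.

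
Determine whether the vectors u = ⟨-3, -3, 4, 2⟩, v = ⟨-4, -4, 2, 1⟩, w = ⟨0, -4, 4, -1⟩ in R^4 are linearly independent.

Place the vectors as rows of a 3×4 matrix and reduce to echelon form.
The reduction yields 3 nonzero rows, so the rank is 3.
Since rank = 3 (the number of vectors), the set is linearly independent.

linearly independent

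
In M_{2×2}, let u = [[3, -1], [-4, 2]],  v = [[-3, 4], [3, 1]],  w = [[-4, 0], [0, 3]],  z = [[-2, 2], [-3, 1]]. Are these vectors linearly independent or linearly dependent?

Write each element as a coordinate vector in ℝ⁴ using {E₁₁, E₁₂, E₂₁, E₂₂}.
Form the 4×4 matrix with these as columns; its determinant is 277.
A nonzero determinant means the columns are linearly independent.

linearly independent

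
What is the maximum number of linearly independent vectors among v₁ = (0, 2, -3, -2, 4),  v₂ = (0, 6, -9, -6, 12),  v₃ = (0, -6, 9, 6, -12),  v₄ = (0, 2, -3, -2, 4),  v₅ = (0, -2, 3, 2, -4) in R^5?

1

Form the matrix with v₁, v₂, v₃, v₄, v₅ as columns and reduce.
Exactly 1 pivot survives; hence the rank is 1.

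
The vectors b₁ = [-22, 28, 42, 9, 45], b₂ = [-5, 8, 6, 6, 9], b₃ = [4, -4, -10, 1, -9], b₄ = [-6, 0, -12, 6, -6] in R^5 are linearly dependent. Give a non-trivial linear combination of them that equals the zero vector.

b₁ - 2b₂ + 3b₃ = 0

Solve the homogeneous system with b₁, b₂, b₃, b₄ as columns by row-reducing the coefficient matrix.
A generator of the null space is (1, -2, 3, 0).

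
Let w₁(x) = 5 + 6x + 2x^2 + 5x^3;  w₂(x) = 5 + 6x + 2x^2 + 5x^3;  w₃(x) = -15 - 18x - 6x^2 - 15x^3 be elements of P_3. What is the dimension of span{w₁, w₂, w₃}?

1

Pass to coordinate vectors with respect to the basis {1, x, …, x^3}.
Put the 4×3 matrix [w₁|w₂|w₃] into echelon form.
The echelon form has 1 nonzero row, so the rank is 1.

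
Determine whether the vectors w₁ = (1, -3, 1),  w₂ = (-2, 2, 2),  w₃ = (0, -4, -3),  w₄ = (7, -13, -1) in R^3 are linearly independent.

There are 4 vectors in a 3-dimensional space, so they cannot be linearly independent.

linearly dependent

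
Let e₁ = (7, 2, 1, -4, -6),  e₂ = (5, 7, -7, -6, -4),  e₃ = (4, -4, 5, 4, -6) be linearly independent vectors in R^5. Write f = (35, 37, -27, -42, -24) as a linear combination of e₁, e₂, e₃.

f = 4e₁ + 3e₂ - 2e₃

Since e₁, e₂, e₃ are independent, the coefficients expressing f are uniquely determined by a linear system.
Back-substitution yields (a₁, a₂, a₃) = (4, 3, -2).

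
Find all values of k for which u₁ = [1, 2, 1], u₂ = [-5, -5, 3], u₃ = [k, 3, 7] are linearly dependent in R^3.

Dependence holds iff the 3×3 matrix [u₁ u₂ u₃] is singular.
The determinant works out to 11*k + 11.
Solving 11*k + 11 = 0 yields k = -1.

k = -1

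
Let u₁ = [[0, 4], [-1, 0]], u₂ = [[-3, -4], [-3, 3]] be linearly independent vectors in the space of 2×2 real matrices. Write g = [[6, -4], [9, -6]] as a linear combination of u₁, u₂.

g = -3u₁ - 2u₂

Take coordinate vectors relative to {E₁₁, E₁₂, E₂₁, E₂₂}.
Since u₁, u₂ are independent, the coefficients expressing g are uniquely determined by a linear system.
Row-reducing the augmented matrix gives the unique coefficients (α₁, α₂) = (-3, -2).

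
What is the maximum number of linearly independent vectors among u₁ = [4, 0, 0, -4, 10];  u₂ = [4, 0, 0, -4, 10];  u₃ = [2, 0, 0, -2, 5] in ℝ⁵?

Form the matrix with u₁, u₂, u₃ as columns and reduce.
Reduction leaves 1 leading entry, giving rank 1.

1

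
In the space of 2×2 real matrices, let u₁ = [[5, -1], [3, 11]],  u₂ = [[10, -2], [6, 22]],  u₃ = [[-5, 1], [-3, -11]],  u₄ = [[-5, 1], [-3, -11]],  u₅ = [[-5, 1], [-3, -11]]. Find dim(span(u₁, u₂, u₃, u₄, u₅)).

dim = 1

Use coordinates relative to {E₁₁, E₁₂, E₂₁, E₂₂}.
Row-reduce the 5×4 matrix with these as rows.
Reduction leaves 1 leading entry, giving rank 1.
(With 5 elements in a 4-dimensional space the rank is at most 4.)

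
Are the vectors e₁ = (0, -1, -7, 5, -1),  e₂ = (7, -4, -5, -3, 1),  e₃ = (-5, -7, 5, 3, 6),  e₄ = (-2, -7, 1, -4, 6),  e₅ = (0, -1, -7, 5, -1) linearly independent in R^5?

linearly dependent

Two of the vectors are equal, giving an immediate dependence.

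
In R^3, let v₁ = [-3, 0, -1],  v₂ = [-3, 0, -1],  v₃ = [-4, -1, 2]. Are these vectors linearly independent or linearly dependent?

linearly dependent

Two of the vectors are equal, giving an immediate dependence.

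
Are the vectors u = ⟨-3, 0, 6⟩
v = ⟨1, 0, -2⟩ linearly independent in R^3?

linearly dependent

Row-reduce the matrix whose columns are u, v.
The reduction yields 1 nonzero row, so the rank is 1.
Since rank 1 < 2, the set is linearly dependent.
Indeed u + 3v = 0.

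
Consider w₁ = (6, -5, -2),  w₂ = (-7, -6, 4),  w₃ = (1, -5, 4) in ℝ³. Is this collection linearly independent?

Form the 3×3 matrix with these as columns; its determinant is -266.
A nonzero determinant means the columns are linearly independent.

linearly independent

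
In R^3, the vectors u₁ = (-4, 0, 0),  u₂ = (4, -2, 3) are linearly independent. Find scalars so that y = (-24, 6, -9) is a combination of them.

y = 3u₁ - 3u₂

Solve the system with u₁, u₂ as columns and y as the right-hand side.
The system has the unique solution (α₁, α₂) = (3, -3).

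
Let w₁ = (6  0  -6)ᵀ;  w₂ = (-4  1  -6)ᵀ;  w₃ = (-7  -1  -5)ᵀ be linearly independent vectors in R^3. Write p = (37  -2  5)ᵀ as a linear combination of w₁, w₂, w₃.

Write p = α₁w₁ + … + α₃w₃ and equate components.
Row-reducing the augmented matrix gives the unique coefficients (α₁, α₂, α₃) = (3, -3, -1).

p = 3w₁ - 3w₂ - w₃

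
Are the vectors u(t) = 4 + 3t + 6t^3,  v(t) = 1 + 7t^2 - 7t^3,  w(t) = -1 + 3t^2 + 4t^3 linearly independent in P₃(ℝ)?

Write each element as a coordinate vector in ℝ⁴ using {1, t, …, t^3}.
Place the vectors as rows of a 3×4 matrix and reduce to echelon form.
The reduction yields 3 nonzero rows, so the rank is 3.
Since rank = 3 (the number of vectors), the set is linearly independent.

linearly independent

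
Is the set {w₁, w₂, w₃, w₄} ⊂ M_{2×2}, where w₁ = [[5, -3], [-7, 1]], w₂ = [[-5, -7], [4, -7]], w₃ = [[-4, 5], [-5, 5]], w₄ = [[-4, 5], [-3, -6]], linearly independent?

linearly independent

Take coordinates with respect to the standard basis {E₁₁, E₁₂, E₂₁, E₂₂}.
The matrix [w₁|w₂|w₃|w₄] has determinant -5835.
A nonzero determinant means the columns are linearly independent.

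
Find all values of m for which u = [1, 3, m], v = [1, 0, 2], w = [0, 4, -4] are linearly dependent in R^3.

Place the vectors as rows of a 3×3 matrix; dependence ⇔ determinant zero.
Expanding, det = 4*m + 4.
Solving 4*m + 4 = 0 yields m = -1.

m = -1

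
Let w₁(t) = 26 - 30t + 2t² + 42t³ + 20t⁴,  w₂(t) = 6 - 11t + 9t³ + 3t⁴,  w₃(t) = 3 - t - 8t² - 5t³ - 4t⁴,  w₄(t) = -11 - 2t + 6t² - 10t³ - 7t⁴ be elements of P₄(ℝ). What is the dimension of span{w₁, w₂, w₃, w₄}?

dim = 3

Use coordinates relative to {1, t, …, t⁴}.
Apply Gaussian elimination to the matrix whose rows are w₁, w₂, w₃, w₄.
Exactly 3 pivots survive; hence the rank is 3.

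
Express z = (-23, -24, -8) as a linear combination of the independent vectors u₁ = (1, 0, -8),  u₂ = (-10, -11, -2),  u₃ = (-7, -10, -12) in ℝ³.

z = 3u₁ + 4u₂ - 2u₃

Write z = α₁u₁ + … + α₃u₃ and equate components.
Row-reducing the augmented matrix gives the unique coefficients (α₁, α₂, α₃) = (3, 4, -2).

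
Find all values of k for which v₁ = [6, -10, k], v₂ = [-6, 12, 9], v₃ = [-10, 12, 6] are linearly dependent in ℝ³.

The set is linearly dependent precisely when det[v₁; v₂; v₃] = 0.
Expanding, det = 48*k + 324.
This vanishes exactly when k = -27/4.

k = -27/4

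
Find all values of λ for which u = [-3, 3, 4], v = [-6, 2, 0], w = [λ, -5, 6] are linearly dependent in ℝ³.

λ = 24

The set is linearly dependent precisely when det[u; v; w] = 0.
The determinant works out to 192 - 8*λ.
Solving 192 - 8*λ = 0 yields λ = 24.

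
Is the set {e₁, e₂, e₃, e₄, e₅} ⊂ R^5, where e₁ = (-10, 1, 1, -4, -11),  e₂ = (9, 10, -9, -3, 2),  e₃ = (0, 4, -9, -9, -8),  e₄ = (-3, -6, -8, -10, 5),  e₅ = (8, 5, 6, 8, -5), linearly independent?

The matrix [e₁|e₂|e₃|e₄|e₅] has determinant 17495.
A nonzero determinant means the columns are linearly independent.

linearly independent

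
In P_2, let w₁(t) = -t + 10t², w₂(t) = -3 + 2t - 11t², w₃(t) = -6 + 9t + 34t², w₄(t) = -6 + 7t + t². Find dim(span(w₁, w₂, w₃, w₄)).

3

Represent each element by its coordinate vector in ℝ³.
Form the matrix with w₁, w₂, w₃, w₄ as columns and reduce.
There are 3 pivot columns, so rank = 3.
(With 4 elements in a 3-dimensional space the rank is at most 3.)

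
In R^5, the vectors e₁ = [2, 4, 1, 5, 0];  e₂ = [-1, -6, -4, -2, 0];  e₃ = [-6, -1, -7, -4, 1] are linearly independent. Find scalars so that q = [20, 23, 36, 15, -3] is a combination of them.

q = -e₁ - 4e₂ - 3e₃

Write q = α₁e₁ + … + α₃e₃ and equate components.
The system has the unique solution (α₁, α₂, α₃) = (-1, -4, -3).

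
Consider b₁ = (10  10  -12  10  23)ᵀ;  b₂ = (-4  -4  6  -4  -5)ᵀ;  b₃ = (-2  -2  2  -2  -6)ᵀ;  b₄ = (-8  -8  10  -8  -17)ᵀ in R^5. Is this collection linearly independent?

linearly dependent

Place the vectors as rows of a 4×5 matrix and reduce to echelon form.
The reduction yields 2 nonzero rows, so the rank is 2.
Since rank 2 < 4, the set is linearly dependent.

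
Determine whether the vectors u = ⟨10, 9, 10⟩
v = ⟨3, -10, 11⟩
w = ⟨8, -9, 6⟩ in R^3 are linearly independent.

linearly independent

Row-reduce the matrix whose columns are u, v, w.
The reduction yields 3 nonzero rows, so the rank is 3.
Since rank = 3 (the number of vectors), the set is linearly independent.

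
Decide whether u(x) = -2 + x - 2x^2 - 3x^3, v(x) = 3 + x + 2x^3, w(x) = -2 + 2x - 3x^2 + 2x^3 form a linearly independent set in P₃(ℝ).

Write each element as a coordinate vector in ℝ⁴ using {1, x, …, x^3}.
Row-reduce the matrix whose columns are u, v, w.
The reduction yields 3 nonzero rows, so the rank is 3.
Since rank = 3 (the number of vectors), the set is linearly independent.

linearly independent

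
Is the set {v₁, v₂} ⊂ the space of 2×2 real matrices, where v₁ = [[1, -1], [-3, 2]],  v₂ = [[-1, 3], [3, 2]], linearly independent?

Write each element as a coordinate vector in ℝ⁴ using {E₁₁, E₁₂, E₂₁, E₂₂}.
Row-reduce the matrix whose columns are v₁, v₂.
The reduction yields 2 nonzero rows, so the rank is 2.
Since rank = 2 (the number of vectors), the set is linearly independent.

linearly independent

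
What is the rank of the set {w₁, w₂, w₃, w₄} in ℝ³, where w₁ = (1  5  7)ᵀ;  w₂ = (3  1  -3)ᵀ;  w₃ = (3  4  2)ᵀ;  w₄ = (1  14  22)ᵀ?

Row-reduce the 4×3 matrix with these as rows.
The echelon form has 3 nonzero rows, so the rank is 3.
(With 4 elements in a 3-dimensional space the rank is at most 3.)

3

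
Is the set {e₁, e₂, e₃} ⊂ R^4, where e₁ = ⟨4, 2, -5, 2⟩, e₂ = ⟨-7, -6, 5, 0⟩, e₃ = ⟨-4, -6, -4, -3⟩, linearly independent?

linearly independent

Row-reduce the matrix whose columns are e₁, e₂, e₃.
The reduction yields 3 nonzero rows, so the rank is 3.
Since rank = 3 (the number of vectors), the set is linearly independent.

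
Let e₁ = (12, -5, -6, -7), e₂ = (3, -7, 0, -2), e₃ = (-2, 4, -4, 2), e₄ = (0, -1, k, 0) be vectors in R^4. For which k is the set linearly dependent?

k = 0

Place the vectors as rows of a 4×4 matrix; dependence ⇔ determinant zero.
The determinant works out to 48*k.
Solving 48*k = 0 yields k = 0.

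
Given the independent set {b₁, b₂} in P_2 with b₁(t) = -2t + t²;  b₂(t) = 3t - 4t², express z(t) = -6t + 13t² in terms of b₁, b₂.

Identify each element with its coordinate vector in ℝ³ via {1, t, t²}.
Solve the system with b₁, b₂ as columns and z as the right-hand side.
Row-reducing the augmented matrix gives the unique coefficients (α₁, α₂) = (-3, -4).

z = -3b₁ - 4b₂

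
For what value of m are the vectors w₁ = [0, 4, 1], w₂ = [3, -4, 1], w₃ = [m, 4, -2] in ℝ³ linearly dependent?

Dependence holds iff the 3×3 matrix [w₁ w₂ w₃] is singular.
Cofactor expansion gives det = 8*m + 36.
This vanishes exactly when m = -9/2.

m = -9/2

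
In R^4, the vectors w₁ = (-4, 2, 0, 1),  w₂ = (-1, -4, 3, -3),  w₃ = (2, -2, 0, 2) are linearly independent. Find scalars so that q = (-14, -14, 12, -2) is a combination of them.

Set up the augmented matrix [w₁ | w₂ | w₃ | q] and row-reduce.
Row-reducing the augmented matrix gives the unique coefficients (c₁, c₂, c₃) = (4, 4, 3).

q = 4w₁ + 4w₂ + 3w₃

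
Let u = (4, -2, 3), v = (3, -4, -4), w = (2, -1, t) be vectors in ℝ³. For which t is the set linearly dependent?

Place the vectors as rows of a 3×3 matrix; dependence ⇔ determinant zero.
Expanding, det = 15 - 10*t.
Solving 15 - 10*t = 0 yields t = 3/2.

t = 3/2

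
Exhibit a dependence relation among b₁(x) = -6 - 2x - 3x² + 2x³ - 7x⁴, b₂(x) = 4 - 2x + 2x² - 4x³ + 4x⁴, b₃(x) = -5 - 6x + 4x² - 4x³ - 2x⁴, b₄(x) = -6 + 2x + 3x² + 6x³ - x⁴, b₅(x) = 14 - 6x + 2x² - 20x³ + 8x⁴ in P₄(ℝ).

3b₁ + 3b₂ - 2b₃ + 3b₄ + b₅ = 0

Write each element as a vector in ℝ⁵ using {1, x, …, x⁴}.
Solve the homogeneous system with b₁, b₂, b₃, b₄, b₅ as columns by row-reducing the coefficient matrix.
One solution (up to scaling) is (3, 3, -2, 3, 1).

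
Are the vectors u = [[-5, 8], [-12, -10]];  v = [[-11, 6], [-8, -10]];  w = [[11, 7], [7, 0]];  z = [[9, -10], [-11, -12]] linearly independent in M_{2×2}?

linearly independent

Write each element as a coordinate vector in ℝ⁴ using {E₁₁, E₁₂, E₂₁, E₂₂}.
The matrix [u|v|w|z] has determinant -23836.
A nonzero determinant means the columns are linearly independent.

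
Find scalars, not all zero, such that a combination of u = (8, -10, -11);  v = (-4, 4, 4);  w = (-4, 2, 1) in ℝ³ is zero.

u + 3v - w = 0

Write the vectors as columns of a matrix and find a nonzero vector in its null space.
One solution (up to scaling) is (1, 3, -1).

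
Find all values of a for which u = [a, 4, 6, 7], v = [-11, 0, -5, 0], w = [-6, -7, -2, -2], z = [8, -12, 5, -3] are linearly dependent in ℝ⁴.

The vectors are dependent exactly when the determinant of the matrix with rows u, v, w, z vanishes.
Cofactor expansion gives det = 159 - 15*a.
Solving 159 - 15*a = 0 yields a = 53/5.

a = 53/5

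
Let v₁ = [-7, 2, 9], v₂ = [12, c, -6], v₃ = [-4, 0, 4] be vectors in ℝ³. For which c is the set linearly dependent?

c = 6

Dependence holds iff the 3×3 matrix [v₁ v₂ v₃] is singular.
Expanding, det = 8*c - 48.
Solving 8*c - 48 = 0 yields c = 6.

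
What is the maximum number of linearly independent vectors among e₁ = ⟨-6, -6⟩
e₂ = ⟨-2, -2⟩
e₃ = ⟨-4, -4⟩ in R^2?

Put the 2×3 matrix [e₁|e₂|e₃] into echelon form.
The echelon form has 1 nonzero row, so the rank is 1.
(With 3 elements in a 2-dimensional space the rank is at most 2.)

1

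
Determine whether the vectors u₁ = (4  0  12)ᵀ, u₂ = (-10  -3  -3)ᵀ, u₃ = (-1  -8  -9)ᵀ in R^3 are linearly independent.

The matrix [u₁|u₂|u₃] has determinant 936.
A nonzero determinant means the columns are linearly independent.

linearly independent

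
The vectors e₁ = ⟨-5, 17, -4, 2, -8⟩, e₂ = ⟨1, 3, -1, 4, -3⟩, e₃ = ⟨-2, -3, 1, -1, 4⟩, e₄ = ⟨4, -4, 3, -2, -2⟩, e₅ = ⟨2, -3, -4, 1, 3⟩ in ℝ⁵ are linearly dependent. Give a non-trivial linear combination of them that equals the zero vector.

Row-reduce the matrix with e₁, e₂, e₃, e₄, e₅ as columns; the null space gives the coefficients.
The free variable yields coefficients (1, 1, 3, 2, 1) (any nonzero multiple also works).

e₁ + e₂ + 3e₃ + 2e₄ + e₅ = 0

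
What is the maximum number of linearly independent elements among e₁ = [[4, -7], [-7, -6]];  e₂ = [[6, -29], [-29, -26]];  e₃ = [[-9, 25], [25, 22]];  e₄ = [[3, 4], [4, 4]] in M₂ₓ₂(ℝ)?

2

Pass to coordinate vectors with respect to the basis {E₁₁, E₁₂, E₂₁, E₂₂}.
Row-reduce the 4×4 matrix with these as rows.
There are 2 pivot columns, so rank = 2.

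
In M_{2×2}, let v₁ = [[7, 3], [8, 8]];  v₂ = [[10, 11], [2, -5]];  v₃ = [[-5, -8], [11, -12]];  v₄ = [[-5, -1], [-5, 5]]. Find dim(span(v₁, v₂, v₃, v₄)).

4

Pass to coordinate vectors with respect to the basis {E₁₁, E₁₂, E₂₁, E₂₂}.
Apply Gaussian elimination to the matrix whose rows are v₁, v₂, v₃, v₄.
Reduction leaves 4 leading entries, giving rank 4.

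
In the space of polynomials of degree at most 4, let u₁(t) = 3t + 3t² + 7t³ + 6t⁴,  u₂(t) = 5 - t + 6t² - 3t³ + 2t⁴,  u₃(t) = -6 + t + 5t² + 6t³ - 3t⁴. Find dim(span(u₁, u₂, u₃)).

Use coordinates relative to {1, t, …, t⁴}.
Row-reduce the 3×5 matrix with these as rows.
There are 3 pivot columns, so rank = 3.

3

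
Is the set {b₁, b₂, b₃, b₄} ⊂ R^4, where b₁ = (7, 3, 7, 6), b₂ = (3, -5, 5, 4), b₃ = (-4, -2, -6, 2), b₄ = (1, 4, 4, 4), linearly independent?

Place the vectors as rows of a 4×4 matrix and reduce to echelon form.
The reduction yields 4 nonzero rows, so the rank is 4.
Since rank = 4 (the number of vectors), the set is linearly independent.

linearly independent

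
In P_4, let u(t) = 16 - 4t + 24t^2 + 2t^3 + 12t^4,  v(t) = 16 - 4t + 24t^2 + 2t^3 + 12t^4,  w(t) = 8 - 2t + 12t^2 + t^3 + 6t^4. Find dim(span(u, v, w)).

dim = 1

Pass to coordinate vectors with respect to the basis {1, t, …, t^4}.
Apply Gaussian elimination to the matrix whose rows are u, v, w.
Reduction leaves 1 leading entry, giving rank 1.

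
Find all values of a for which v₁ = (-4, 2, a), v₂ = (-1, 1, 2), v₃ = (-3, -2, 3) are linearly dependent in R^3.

The vectors are dependent exactly when the determinant of the matrix with rows v₁, v₂, v₃ vanishes.
The determinant works out to 5*a - 34.
This vanishes exactly when a = 34/5.

a = 34/5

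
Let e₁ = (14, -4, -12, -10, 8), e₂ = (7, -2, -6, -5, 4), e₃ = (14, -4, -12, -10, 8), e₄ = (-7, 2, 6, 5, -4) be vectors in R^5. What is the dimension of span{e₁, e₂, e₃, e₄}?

Put the 5×4 matrix [e₁|e₂|e₃|e₄] into echelon form.
Reduction leaves 1 leading entry, giving rank 1.

dim = 1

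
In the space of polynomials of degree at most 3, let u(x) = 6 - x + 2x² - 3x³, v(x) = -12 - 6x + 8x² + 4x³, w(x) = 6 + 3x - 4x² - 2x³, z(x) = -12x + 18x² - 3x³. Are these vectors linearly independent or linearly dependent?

Take coordinates with respect to the standard basis {1, x, …, x³}.
One vector is a scalar multiple of another, so the set is dependent.

linearly dependent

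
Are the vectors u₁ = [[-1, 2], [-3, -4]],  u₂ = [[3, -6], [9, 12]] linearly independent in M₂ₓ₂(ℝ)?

linearly dependent

Take coordinates with respect to the standard basis {E₁₁, E₁₂, E₂₁, E₂₂}.
One vector is a scalar multiple of another, so the set is dependent.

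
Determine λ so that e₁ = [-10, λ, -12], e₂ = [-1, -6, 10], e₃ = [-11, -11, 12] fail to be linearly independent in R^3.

λ = 20/7

Place the vectors as rows of a 3×3 matrix; dependence ⇔ determinant zero.
Expanding, det = 280 - 98*λ.
Setting this to zero gives λ = 20/7.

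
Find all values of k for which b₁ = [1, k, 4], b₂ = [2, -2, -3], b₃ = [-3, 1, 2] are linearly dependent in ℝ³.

The vectors are dependent exactly when the determinant of the matrix with rows b₁, b₂, b₃ vanishes.
The determinant works out to 5*k - 17.
Solving 5*k - 17 = 0 yields k = 17/5.

k = 17/5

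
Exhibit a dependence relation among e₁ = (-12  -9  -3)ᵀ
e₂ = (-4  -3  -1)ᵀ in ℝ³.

e₁ - 3e₂ = 0

Solve the homogeneous system with e₁, e₂ as columns by row-reducing the coefficient matrix.
One solution (up to scaling) is (1, -3).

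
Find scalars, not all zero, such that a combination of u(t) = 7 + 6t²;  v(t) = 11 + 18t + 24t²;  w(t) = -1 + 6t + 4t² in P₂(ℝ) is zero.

2u - v + 3w = 0

Pass to coordinate vectors relative to the basis {1, t, t²}.
Solve the homogeneous system with u, v, w as columns by row-reducing the coefficient matrix.
The free variable yields coefficients (2, -1, 3) (any nonzero multiple also works).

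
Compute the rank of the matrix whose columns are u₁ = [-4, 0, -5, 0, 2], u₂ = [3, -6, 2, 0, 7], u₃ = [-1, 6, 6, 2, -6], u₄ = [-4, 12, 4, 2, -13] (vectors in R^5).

3

Put the 5×4 matrix [u₁|u₂|u₃|u₄] into echelon form.
There are 3 pivot columns, so rank = 3.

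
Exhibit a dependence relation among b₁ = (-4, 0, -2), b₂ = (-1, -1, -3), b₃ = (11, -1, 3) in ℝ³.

3b₁ - b₂ + b₃ = 0

Write the vectors as columns of a matrix and find a nonzero vector in its null space.
The free variable yields coefficients (3, -1, 1) (any nonzero multiple also works).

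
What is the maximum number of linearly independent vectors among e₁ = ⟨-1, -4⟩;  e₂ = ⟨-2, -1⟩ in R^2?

Put the 2×2 matrix [e₁|e₂] into echelon form.
The echelon form has 2 nonzero rows, so the rank is 2.

2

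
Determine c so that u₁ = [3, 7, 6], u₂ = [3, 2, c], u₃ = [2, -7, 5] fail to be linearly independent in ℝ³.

Place the vectors as rows of a 3×3 matrix; dependence ⇔ determinant zero.
The determinant works out to 35*c - 225.
Setting this to zero gives c = 45/7.

c = 45/7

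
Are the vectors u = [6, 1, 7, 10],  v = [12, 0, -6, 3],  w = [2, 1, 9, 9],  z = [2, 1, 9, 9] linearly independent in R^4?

Two of the vectors are equal, giving an immediate dependence.

linearly dependent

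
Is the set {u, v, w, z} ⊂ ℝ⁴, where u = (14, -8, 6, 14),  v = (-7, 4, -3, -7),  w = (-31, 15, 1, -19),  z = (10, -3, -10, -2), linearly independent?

One vector is a scalar multiple of another, so the set is dependent.

linearly dependent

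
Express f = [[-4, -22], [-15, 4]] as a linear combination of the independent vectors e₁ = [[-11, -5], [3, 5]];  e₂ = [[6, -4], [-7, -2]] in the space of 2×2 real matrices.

Take coordinate vectors relative to {E₁₁, E₁₂, E₂₁, E₂₂}.
Set up the augmented matrix [e₁ | e₂ | f] and row-reduce.
The system has the unique solution (a₁, a₂) = (2, 3).

f = 2e₁ + 3e₂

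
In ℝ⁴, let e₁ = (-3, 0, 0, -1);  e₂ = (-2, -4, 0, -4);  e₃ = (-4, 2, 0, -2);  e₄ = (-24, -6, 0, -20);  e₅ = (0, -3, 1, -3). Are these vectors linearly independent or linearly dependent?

linearly dependent

There are 5 vectors in a 4-dimensional space, so they cannot be linearly independent.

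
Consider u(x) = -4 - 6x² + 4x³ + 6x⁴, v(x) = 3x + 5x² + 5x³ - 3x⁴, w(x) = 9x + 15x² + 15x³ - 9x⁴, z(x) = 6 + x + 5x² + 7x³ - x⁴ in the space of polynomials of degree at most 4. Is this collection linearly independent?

linearly dependent

Write each element as a coordinate vector in ℝ⁵ using {1, x, …, x⁴}.
One vector is a scalar multiple of another, so the set is dependent.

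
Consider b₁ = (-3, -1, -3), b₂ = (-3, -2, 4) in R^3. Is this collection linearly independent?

linearly independent

Row-reduce the matrix whose columns are b₁, b₂.
The reduction yields 2 nonzero rows, so the rank is 2.
Since rank = 2 (the number of vectors), the set is linearly independent.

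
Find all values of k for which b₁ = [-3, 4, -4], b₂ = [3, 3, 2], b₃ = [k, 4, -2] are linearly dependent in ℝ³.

Dependence holds iff the 3×3 matrix [b₁ b₂ b₃] is singular.
Cofactor expansion gives det = 20*k + 18.
Setting this to zero gives k = -9/10.

k = -9/10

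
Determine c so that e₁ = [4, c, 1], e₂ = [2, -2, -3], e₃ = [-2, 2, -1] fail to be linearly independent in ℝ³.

Place the vectors as rows of a 3×3 matrix; dependence ⇔ determinant zero.
Cofactor expansion gives det = 8*c + 32.
Setting this to zero gives c = -4.

c = -4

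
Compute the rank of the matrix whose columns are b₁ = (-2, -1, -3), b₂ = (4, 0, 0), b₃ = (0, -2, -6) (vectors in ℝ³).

rank 2

Apply Gaussian elimination to the matrix whose rows are b₁, b₂, b₃.
The echelon form has 2 nonzero rows, so the rank is 2.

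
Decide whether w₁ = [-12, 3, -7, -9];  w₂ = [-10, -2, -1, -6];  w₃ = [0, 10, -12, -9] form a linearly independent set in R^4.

Row-reduce the matrix whose columns are w₁, w₂, w₃.
The reduction yields 3 nonzero rows, so the rank is 3.
Since rank = 3 (the number of vectors), the set is linearly independent.

linearly independent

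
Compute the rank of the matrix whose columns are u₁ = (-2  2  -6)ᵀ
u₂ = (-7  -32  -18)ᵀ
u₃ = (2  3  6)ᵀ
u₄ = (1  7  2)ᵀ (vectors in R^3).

3

Form the matrix with u₁, u₂, u₃, u₄ as columns and reduce.
Reduction leaves 3 leading entries, giving rank 3.
(With 4 elements in a 3-dimensional space the rank is at most 3.)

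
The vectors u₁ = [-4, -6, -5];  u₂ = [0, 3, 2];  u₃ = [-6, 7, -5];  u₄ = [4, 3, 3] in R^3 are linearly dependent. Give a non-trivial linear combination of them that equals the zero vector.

u₁ + u₂ + u₄ = 0

Solve the homogeneous system with u₁, u₂, u₃, u₄ as columns by row-reducing the coefficient matrix.
The free variable yields coefficients (1, 1, 0, 1) (any nonzero multiple also works).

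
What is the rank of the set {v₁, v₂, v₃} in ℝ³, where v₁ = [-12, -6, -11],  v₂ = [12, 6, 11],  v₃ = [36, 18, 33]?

rank 1

Apply Gaussian elimination to the matrix whose rows are v₁, v₂, v₃.
Exactly 1 pivot survives; hence the rank is 1.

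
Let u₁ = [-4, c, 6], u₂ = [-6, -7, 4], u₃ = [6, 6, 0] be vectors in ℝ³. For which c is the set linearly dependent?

Dependence holds iff the 3×3 matrix [u₁ u₂ u₃] is singular.
Cofactor expansion gives det = 24*c + 132.
Solving 24*c + 132 = 0 yields c = -11/2.

c = -11/2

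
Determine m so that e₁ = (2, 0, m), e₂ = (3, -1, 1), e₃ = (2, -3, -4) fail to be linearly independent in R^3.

Place the vectors as rows of a 3×3 matrix; dependence ⇔ determinant zero.
Expanding, det = 14 - 7*m.
Setting this to zero gives m = 2.

m = 2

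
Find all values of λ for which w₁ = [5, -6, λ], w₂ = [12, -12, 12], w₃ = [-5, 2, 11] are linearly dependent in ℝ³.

The vectors are dependent exactly when the determinant of the matrix with rows w₁, w₂, w₃ vanishes.
Cofactor expansion gives det = 372 - 36*λ.
Setting this to zero gives λ = 31/3.

λ = 31/3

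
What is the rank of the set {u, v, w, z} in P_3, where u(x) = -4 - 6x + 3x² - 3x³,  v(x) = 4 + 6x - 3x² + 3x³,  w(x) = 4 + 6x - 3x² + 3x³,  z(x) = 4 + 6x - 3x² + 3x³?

Use coordinates relative to {1, x, …, x³}.
Apply Gaussian elimination to the matrix whose rows are u, v, w, z.
There is 1 pivot column, so rank = 1.

rank 1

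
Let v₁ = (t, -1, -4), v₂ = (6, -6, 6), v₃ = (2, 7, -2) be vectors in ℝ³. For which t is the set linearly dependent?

The vectors are dependent exactly when the determinant of the matrix with rows v₁, v₂, v₃ vanishes.
Expanding, det = -30*t - 240.
This vanishes exactly when t = -8.

t = -8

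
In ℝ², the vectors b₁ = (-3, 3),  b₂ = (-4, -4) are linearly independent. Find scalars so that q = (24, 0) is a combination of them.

Solve the system with b₁, b₂ as columns and q as the right-hand side.
The system has the unique solution (α₁, α₂) = (-4, -3).

q = -4b₁ - 3b₂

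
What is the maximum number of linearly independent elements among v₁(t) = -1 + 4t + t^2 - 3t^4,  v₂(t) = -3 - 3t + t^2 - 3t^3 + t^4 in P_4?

2

Pass to coordinate vectors with respect to the basis {1, t, …, t^4}.
Put the 5×2 matrix [v₁|v₂] into echelon form.
Exactly 2 pivots survive; hence the rank is 2.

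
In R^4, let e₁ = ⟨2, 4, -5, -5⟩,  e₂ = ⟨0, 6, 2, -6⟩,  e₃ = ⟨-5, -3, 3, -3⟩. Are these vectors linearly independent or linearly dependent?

Place the vectors as rows of a 3×4 matrix and reduce to echelon form.
The reduction yields 3 nonzero rows, so the rank is 3.
Since rank = 3 (the number of vectors), the set is linearly independent.

linearly independent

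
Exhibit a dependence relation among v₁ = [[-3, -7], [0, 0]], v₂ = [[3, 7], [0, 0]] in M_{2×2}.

Pass to coordinate vectors relative to the basis {E₁₁, E₁₂, E₂₁, E₂₂}.
Row-reduce the matrix with v₁, v₂ as columns; the null space gives the coefficients.
The free variable yields coefficients (1, 1) (any nonzero multiple also works).

v₁ + v₂ = 0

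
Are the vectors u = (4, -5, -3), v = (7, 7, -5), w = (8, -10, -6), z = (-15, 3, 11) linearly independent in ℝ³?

There are 4 vectors in a 3-dimensional space, so they cannot be linearly independent.

linearly dependent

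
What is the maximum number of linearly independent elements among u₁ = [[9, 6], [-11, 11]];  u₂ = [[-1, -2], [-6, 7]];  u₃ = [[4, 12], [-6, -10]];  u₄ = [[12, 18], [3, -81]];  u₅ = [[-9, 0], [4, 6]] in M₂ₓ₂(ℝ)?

4

Represent each element by its coordinate vector in ℝ⁴.
Row-reduce the 5×4 matrix with these as rows.
Exactly 4 pivots survive; hence the rank is 4.
(With 5 elements in a 4-dimensional space the rank is at most 4.)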